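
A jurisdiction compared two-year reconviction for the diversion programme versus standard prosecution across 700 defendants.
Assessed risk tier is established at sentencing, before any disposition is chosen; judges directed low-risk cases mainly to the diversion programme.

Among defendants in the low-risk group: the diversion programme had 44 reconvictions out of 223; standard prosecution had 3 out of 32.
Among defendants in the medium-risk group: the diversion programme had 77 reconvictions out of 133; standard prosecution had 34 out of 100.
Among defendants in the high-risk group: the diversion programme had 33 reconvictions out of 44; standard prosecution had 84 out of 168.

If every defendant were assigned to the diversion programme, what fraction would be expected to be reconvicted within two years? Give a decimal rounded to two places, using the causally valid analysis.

Assessed risk tier differs across dispositions for reasons unrelated to any effect of the disposition itself, and it separately predicts the outcome — a classic confounder. We must compare within assessed risk tier levels.
Standardising the diversion programme to the population assessed risk tier mix: 0.364·44/223 + 0.333·77/133 + 0.303·33/44 = 0.492.

0.49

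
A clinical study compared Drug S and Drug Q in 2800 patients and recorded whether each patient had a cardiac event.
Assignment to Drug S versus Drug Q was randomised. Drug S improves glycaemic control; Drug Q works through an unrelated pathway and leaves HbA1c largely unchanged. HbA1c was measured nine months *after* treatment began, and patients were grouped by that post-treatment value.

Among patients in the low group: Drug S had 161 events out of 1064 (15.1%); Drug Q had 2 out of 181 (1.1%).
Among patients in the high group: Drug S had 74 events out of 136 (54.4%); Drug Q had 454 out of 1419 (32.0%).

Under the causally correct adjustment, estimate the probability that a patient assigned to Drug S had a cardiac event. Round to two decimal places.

0.20

Within every HbA1c level Drug Q has the lower rate, yet pooled Drug S does — Simpson's reversal.
HbA1c lies on the pathway drug → HbA1c → outcome, so adjusting for it blocks the indirect effect. For the total causal effect of drug, use the unadjusted pooled rates.
So P(outcome | do(Drug S)) is just the pooled rate for Drug S: 235/1200 = 0.196.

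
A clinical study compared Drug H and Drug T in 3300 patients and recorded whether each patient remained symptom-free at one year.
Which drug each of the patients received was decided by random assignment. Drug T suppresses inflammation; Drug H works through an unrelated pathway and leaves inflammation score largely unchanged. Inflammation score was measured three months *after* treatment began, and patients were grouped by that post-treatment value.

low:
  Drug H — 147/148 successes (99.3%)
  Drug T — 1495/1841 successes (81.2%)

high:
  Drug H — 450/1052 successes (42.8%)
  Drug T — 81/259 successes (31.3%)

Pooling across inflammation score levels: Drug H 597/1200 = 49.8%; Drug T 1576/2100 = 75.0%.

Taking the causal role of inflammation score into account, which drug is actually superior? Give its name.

Drug T

Drug H is higher inside every inflammation score stratum but Drug T is higher in aggregate. Whether to stratify depends on how inflammation score relates to the drug.
Because the drug influences inflammation score, inflammation score is a post-treatment mediator, not a confounder. Stratifying on it would bias the estimate; the causal effect is the crude pooled difference.
Pooled: Drug H 49.8% vs Drug T 75.0%; Drug T is higher overall.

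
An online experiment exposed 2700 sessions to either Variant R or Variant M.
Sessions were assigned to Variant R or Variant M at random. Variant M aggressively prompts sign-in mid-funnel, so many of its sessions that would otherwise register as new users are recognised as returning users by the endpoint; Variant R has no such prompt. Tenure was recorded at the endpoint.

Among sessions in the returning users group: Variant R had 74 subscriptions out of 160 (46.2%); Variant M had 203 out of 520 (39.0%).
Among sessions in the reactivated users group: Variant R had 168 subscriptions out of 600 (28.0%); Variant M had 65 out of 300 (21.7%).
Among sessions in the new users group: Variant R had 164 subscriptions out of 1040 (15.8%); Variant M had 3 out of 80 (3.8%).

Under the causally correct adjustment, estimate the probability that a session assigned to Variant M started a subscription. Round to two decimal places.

Because the variant influences user tenure, user tenure is a post-treatment mediator, not a confounder. Stratifying on it would bias the estimate; the causal effect is the crude pooled difference.
So P(outcome | do(Variant M)) is just the pooled rate for Variant M: 271/900 = 0.301.

0.30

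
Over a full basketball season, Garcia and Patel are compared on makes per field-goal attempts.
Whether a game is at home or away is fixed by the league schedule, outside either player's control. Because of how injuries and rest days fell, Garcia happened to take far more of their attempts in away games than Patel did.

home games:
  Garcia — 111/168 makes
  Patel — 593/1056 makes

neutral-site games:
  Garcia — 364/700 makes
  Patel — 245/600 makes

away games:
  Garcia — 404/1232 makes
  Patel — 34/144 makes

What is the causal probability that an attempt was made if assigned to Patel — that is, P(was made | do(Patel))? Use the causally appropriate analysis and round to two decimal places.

0.40

Nothing the player does changes game venue; the imbalance is an allocation artefact. With game venue also predicting the outcome, the pooled figure is confounded, and the within-stratum comparison is the causal one.
Standardising Patel to the population game venue mix: 0.314·593/1056 + 0.333·245/600 + 0.353·34/144 = 0.396.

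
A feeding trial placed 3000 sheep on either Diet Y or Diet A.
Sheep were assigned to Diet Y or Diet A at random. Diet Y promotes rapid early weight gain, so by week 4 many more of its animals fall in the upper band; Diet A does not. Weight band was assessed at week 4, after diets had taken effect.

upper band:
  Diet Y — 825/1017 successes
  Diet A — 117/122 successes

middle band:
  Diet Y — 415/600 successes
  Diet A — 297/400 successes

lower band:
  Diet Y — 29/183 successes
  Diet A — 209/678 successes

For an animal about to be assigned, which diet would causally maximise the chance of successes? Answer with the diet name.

Week-4 weight band is downstream of the diet. One should not condition on a consequence of treatment, so the overall rates are the right comparison.
Pooled: Diet Y 70.5% vs Diet A 51.9%; Diet Y is higher overall.

Diet Y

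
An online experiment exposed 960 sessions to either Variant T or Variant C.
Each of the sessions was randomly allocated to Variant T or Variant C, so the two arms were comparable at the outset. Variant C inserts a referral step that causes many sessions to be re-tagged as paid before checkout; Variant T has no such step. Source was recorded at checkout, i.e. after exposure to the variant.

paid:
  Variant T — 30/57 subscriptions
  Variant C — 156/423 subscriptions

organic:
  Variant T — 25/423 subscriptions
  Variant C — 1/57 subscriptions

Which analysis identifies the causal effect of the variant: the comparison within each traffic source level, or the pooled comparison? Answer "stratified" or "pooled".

pooled

The stratified and pooled comparisons disagree (Variant T wins within each traffic source; Variant C wins overall), so the answer turns on the causal role of traffic source.
Traffic source is recorded after the variant and is itself shifted by it — it sits on the causal path from variant to outcome. Conditioning on a mediator would strip out part of the effect we want; the pooled comparison gives the total causal effect.
Pooled: Variant T 11.5% vs Variant C 32.7%; Variant C is higher overall.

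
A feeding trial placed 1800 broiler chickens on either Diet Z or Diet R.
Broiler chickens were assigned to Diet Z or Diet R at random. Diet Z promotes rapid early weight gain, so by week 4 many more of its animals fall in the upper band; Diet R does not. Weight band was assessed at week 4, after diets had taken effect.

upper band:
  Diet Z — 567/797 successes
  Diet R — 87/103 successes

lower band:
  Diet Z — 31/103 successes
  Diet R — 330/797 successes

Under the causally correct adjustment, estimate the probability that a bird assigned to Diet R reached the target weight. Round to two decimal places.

Because the diet influences week-4 weight band, week-4 weight band is a post-treatment mediator, not a confounder. Stratifying on it would bias the estimate; the causal effect is the crude pooled difference.
So P(outcome | do(Diet R)) is just the pooled rate for Diet R: 417/900 = 0.463.

0.46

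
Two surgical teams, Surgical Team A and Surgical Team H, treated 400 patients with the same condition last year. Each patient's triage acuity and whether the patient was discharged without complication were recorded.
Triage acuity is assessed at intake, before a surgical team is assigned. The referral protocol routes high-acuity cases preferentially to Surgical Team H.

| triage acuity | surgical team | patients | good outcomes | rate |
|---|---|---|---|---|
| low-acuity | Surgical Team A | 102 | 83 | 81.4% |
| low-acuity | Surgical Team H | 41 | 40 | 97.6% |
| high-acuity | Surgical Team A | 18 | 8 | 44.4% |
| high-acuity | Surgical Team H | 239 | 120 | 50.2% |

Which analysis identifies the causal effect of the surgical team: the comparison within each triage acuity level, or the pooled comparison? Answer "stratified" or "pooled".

Triage acuity satisfies the back-door criterion: it is not a descendant of the surgical team, and it blocks the spurious path from surgical team to outcome. Adjusting for it (i.e., using the within-triage acuity rates) gives the causal effect.
Within each level — low-acuity: 81.4% vs 97.6%; high-acuity: 44.4% vs 50.2% — Surgical Team H is higher every time.

stratified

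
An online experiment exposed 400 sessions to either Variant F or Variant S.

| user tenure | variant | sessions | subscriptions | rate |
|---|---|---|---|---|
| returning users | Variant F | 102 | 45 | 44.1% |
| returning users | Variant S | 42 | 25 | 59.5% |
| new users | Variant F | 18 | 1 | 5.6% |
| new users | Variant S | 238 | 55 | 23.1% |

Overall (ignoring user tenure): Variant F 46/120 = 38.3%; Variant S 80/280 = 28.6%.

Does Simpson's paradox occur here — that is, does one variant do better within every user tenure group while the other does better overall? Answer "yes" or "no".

Within each user tenure level (returning users 44.1% vs 59.5%; new users 5.6% vs 23.1%), Variant S has the higher rate every time. Pooled: 38.3% vs 28.6% — Variant F has the higher rate overall. The two comparisons disagree.

yes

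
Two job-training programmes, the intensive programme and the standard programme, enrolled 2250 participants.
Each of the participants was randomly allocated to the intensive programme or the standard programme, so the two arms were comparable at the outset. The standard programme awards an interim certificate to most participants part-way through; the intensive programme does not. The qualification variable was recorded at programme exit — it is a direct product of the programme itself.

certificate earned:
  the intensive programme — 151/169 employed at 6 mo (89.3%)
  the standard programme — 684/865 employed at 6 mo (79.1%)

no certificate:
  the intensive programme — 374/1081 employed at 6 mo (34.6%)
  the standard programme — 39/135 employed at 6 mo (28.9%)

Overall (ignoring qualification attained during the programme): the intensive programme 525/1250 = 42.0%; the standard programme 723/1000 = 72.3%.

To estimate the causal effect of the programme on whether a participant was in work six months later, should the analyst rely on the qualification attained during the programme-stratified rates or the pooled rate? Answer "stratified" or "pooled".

pooled

the intensive programme is higher inside every qualification attained during the programme stratum but the standard programme is higher in aggregate. Whether to stratify depends on how qualification attained during the programme relates to the programme.
Qualification attained during the programme here is a post-treatment variable shaped by the programme; conditioning on it would introduce bias rather than remove it. The overall comparison is the causal one.
Pooled: the intensive programme 42.0% vs the standard programme 72.3%; the standard programme is higher overall.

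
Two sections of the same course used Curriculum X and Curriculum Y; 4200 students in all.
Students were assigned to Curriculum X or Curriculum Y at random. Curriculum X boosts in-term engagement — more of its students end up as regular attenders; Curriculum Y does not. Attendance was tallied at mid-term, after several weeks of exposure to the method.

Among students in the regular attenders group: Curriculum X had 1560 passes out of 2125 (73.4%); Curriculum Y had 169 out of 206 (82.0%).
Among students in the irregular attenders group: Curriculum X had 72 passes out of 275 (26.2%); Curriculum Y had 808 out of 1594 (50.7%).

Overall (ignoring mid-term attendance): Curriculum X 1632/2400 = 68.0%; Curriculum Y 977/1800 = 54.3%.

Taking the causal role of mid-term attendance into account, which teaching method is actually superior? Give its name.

Curriculum X

Stratifying would compare teaching methods among students the teaching methods themselves sorted into mid-term attendance groups — a form of selection on an intermediate. The unconditioned pooled rates give the total causal effect.
Pooled: Curriculum X 68.0% vs Curriculum Y 54.3%; Curriculum X is higher overall.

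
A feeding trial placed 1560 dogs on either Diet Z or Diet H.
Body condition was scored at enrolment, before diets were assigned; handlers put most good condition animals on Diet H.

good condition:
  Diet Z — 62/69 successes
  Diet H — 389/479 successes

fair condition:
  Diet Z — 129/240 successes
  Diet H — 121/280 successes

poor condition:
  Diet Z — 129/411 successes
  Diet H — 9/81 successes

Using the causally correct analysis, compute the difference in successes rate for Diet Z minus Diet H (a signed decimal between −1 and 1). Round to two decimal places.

+0.13

Since starting body condition is a pre-existing factor (not a product of the diet) and it affects the outcome on its own, it is a confounder. The stratified rates, not the pooled rate, identify the causal effect.
Adjusting over the population distribution of starting body condition: 0.351·(0.899−0.812) + 0.333·(0.537−0.432) + 0.315·(0.314−0.111) = +0.129.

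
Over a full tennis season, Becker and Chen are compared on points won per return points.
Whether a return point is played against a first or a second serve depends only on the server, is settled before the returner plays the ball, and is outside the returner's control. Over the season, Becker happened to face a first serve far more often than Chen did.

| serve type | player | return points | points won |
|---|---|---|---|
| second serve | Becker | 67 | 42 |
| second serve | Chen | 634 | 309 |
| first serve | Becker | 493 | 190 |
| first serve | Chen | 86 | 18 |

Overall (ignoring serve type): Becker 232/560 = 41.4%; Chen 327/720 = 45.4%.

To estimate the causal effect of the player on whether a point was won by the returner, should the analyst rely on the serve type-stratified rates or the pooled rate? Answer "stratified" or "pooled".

Serve type satisfies the back-door criterion: it is not a descendant of the player, and it blocks the spurious path from player to outcome. Adjusting for it (i.e., using the within-serve type rates) gives the causal effect.
Within each level — second serve: 62.7% vs 48.7%; first serve: 38.5% vs 20.9% — Becker is higher every time.

stratified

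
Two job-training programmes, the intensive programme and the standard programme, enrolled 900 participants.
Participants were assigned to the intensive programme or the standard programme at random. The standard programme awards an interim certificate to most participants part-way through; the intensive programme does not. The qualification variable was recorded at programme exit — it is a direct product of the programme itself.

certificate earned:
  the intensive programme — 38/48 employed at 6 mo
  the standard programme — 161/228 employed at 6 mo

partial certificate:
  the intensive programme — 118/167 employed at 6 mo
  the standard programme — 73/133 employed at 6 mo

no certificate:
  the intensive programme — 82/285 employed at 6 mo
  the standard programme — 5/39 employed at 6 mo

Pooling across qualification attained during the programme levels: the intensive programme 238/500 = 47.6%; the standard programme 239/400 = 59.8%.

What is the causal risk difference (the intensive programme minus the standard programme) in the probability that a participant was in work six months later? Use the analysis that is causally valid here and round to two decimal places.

Qualification attained during the programme lies on the pathway programme → qualification attained during the programme → outcome, so adjusting for it blocks the indirect effect. For the total causal effect of programme, use the unadjusted pooled rates.
The causal difference is the pooled difference: 0.476 − 0.598 = -0.121.

-0.12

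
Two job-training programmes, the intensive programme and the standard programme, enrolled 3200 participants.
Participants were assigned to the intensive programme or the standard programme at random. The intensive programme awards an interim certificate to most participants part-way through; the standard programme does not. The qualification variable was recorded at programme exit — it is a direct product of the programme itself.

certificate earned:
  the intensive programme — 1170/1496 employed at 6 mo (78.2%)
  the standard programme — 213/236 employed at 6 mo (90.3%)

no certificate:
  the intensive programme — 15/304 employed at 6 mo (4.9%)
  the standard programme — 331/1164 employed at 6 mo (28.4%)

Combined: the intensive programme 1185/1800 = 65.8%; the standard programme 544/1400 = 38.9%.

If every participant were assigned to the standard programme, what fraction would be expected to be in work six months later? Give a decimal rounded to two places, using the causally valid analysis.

the standard programme is higher inside every qualification attained during the programme stratum but the intensive programme is higher in aggregate. Whether to stratify depends on how qualification attained during the programme relates to the programme.
Stratifying would compare programmes among participants the programmes themselves sorted into qualification attained during the programme groups — a form of selection on an intermediate. The unconditioned pooled rates give the total causal effect.
So P(outcome | do(the standard programme)) is just the pooled rate for the standard programme: 544/1400 = 0.389.

0.39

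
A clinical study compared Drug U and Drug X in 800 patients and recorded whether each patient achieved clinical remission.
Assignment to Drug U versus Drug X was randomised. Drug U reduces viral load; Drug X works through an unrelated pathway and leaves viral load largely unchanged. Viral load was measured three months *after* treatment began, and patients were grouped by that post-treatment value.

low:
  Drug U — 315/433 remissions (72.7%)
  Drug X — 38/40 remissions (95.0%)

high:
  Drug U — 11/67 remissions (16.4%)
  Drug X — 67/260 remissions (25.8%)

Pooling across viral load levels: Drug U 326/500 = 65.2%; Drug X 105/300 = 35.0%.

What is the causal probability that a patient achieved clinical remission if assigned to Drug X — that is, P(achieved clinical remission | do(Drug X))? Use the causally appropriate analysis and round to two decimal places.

Viral load here is a post-treatment variable shaped by the drug; conditioning on it would introduce bias rather than remove it. The overall comparison is the causal one.
So P(outcome | do(Drug X)) is just the pooled rate for Drug X: 105/300 = 0.350.

0.35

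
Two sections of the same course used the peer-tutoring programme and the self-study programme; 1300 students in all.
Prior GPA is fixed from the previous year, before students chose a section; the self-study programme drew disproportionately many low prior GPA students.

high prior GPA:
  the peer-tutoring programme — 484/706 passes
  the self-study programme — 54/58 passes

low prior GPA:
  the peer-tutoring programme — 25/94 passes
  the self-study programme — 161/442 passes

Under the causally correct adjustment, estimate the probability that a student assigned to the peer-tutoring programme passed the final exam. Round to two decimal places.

Prior GPA band satisfies the back-door criterion: it is not a descendant of the teaching method, and it blocks the spurious path from teaching method to outcome. Adjusting for it (i.e., using the within-prior GPA band rates) gives the causal effect.
Standardising the peer-tutoring programme to the population prior GPA band mix: 0.588·484/706 + 0.412·25/94 = 0.513.

0.51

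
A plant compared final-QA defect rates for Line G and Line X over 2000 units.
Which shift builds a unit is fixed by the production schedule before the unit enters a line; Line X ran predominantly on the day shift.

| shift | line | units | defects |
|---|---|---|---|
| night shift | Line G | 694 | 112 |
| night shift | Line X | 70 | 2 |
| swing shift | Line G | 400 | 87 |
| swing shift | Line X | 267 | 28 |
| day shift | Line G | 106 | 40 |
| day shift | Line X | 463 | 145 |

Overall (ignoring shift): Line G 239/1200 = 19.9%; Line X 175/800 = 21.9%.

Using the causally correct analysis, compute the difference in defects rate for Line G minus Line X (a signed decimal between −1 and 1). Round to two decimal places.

+0.11

Shift differs across lines for reasons unrelated to any effect of the line itself, and it separately predicts the outcome — a classic confounder. We must compare within shift levels.
Adjusting over the population distribution of shift: 0.382·(0.161−0.029) + 0.334·(0.217−0.105) + 0.284·(0.377−0.313) = +0.107.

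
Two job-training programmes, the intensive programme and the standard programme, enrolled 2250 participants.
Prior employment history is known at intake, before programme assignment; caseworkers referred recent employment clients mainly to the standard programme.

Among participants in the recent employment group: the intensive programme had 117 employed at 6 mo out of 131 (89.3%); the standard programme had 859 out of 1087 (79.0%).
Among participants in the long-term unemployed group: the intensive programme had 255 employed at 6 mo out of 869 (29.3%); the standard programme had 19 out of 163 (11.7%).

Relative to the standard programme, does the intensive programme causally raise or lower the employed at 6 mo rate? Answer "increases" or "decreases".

The prior employment history-specific comparison favours the intensive programme throughout, but the pooled figures favour the standard programme. The question is whether to condition on prior employment history.
Since prior employment history is a pre-existing factor (not a product of the programme) and it affects the outcome on its own, it is a confounder. The stratified rates, not the pooled rate, identify the causal effect.
Within each level — recent employment: 89.3% vs 79.0%; long-term unemployed: 29.3% vs 11.7% — the intensive programme is higher every time.

increases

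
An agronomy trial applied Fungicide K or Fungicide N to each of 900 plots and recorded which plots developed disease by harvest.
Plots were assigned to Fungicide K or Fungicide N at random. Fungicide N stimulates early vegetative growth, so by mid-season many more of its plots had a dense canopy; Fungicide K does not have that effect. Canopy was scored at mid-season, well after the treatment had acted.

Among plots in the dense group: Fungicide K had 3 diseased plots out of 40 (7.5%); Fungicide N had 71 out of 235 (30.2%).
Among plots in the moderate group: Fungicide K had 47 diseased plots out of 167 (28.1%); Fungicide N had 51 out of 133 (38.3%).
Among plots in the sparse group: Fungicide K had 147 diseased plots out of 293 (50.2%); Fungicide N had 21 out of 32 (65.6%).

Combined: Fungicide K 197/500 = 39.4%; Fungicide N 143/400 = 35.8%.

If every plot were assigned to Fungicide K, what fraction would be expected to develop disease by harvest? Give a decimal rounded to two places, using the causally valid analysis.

Mid-season canopy is downstream of the fungicide. One should not condition on a consequence of treatment, so the overall rates are the right comparison.
So P(outcome | do(Fungicide K)) is just the pooled rate for Fungicide K: 197/500 = 0.394.

0.39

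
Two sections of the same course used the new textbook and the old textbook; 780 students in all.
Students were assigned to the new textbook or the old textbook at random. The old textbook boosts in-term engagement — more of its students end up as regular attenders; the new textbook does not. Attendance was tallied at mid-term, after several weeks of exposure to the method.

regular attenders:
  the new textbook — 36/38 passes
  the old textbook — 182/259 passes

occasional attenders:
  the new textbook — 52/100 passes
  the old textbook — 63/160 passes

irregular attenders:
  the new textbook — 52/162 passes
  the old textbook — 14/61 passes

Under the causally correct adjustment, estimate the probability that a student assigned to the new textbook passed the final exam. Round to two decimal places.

0.47

Mid-term attendance lies on the pathway teaching method → mid-term attendance → outcome, so adjusting for it blocks the indirect effect. For the total causal effect of teaching method, use the unadjusted pooled rates.
So P(outcome | do(the new textbook)) is just the pooled rate for the new textbook: 140/300 = 0.467.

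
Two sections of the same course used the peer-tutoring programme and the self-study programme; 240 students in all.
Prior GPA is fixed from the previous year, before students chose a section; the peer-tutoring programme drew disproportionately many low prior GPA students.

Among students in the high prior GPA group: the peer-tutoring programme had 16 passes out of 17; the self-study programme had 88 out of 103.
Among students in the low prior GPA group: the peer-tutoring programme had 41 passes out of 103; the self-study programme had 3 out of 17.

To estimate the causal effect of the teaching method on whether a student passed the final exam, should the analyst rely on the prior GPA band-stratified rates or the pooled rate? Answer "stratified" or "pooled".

The stratified and pooled comparisons disagree (the peer-tutoring programme wins within each prior GPA band; the self-study programme wins overall), so the answer turns on the causal role of prior GPA band.
Prior GPA band is set before the teaching method has any effect — it is not caused by the teaching method — and it independently drives the outcome. That makes it a confounder, so the causal comparison is within prior GPA band levels.
Within each level — high prior GPA: 94.1% vs 85.4%; low prior GPA: 39.8% vs 17.6% — the peer-tutoring programme is higher every time.

stratified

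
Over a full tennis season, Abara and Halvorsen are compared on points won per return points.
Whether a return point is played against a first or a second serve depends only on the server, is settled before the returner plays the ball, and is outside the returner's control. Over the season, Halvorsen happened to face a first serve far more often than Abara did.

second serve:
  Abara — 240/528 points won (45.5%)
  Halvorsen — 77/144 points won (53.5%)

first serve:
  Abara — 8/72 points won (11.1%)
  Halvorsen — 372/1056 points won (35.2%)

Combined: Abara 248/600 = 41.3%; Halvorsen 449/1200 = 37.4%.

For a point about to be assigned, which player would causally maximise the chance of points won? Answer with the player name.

Halvorsen

Serve type satisfies the back-door criterion: it is not a descendant of the player, and it blocks the spurious path from player to outcome. Adjusting for it (i.e., using the within-serve type rates) gives the causal effect.
Within each level — second serve: 45.5% vs 53.5%; first serve: 11.1% vs 35.2% — Halvorsen is higher every time.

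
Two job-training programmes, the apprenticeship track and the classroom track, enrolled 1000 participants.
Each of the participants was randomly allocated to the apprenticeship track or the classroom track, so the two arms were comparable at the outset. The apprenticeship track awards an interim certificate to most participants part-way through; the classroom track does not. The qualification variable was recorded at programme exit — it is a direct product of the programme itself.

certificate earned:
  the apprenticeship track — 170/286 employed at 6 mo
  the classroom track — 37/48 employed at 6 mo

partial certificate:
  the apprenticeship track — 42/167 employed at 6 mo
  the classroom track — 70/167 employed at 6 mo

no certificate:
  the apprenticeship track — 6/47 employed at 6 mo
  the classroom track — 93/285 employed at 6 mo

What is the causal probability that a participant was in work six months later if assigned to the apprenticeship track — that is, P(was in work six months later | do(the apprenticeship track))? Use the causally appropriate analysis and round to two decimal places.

The qualification attained during the programme-specific comparison favours the classroom track throughout, but the pooled figures favour the apprenticeship track. The question is whether to condition on qualification attained during the programme.
Because the programme influences qualification attained during the programme, qualification attained during the programme is a post-treatment mediator, not a confounder. Stratifying on it would bias the estimate; the causal effect is the crude pooled difference.
So P(outcome | do(the apprenticeship track)) is just the pooled rate for the apprenticeship track: 218/500 = 0.436.

0.44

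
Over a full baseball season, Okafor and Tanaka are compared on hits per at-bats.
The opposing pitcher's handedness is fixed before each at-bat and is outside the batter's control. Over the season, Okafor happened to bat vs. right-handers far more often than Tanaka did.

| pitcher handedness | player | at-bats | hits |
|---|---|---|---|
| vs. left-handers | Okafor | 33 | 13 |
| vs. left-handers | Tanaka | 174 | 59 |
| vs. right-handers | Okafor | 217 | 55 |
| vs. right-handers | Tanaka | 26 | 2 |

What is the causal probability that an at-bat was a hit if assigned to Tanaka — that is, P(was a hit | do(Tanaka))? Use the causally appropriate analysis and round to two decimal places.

Within every pitcher handedness level Okafor has the higher rate, yet pooled Tanaka does — Simpson's reversal.
The imbalance in pitcher handedness arose from how at-bats were allocated, not from anything the player did; and pitcher handedness independently affects the outcome. The pooled gap is confounded — condition on pitcher handedness.
Standardising Tanaka to the population pitcher handedness mix: 0.460·59/174 + 0.540·2/26 = 0.198.

0.20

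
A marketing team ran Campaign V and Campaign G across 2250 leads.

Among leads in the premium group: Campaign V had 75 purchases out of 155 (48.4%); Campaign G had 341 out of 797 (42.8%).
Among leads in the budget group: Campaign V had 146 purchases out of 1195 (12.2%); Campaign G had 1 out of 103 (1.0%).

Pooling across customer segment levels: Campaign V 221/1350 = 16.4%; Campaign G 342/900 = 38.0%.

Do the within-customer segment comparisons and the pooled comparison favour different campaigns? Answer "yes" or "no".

yes

Within each customer segment level (premium 48.4% vs 42.8%; budget 12.2% vs 1.0%), Campaign V has the higher rate every time. Pooled: 16.4% vs 38.0% — Campaign G has the higher rate overall. The two comparisons disagree.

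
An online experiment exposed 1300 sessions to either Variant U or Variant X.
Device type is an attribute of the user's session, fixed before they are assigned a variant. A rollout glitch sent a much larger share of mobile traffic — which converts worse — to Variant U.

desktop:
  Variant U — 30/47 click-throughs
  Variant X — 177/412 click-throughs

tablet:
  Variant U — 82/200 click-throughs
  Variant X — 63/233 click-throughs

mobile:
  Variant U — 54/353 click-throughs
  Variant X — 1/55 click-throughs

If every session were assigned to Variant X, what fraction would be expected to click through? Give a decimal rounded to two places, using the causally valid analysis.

0.25

Device type is set before the variant has any effect — it is not caused by the variant — and it independently drives the outcome. That makes it a confounder, so the causal comparison is within device type levels.
Standardising Variant X to the population device type mix: 0.353·177/412 + 0.333·63/233 + 0.314·1/55 = 0.247.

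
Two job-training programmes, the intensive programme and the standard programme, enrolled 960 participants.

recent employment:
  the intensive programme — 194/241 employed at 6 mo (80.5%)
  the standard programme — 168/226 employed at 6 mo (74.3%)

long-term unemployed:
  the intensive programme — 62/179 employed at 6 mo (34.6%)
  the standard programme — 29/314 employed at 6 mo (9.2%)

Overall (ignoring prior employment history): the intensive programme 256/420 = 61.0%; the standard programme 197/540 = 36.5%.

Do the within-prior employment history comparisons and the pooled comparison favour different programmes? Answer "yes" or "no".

Within each prior employment history level (recent employment 80.5% vs 74.3%; long-term unemployed 34.6% vs 9.2%), the intensive programme has the higher rate every time. Pooled: 61.0% vs 36.5% — the intensive programme has the higher rate overall. They agree.

no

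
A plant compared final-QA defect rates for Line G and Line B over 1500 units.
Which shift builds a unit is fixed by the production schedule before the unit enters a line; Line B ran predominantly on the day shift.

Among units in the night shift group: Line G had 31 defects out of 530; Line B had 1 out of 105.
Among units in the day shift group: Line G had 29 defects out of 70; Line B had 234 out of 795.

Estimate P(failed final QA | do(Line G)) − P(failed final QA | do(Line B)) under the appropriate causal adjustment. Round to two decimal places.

+0.09

The stratified and pooled comparisons disagree (Line B wins within each shift; Line G wins overall), so the answer turns on the causal role of shift.
Nothing the line does changes shift; the imbalance is an allocation artefact. With shift also predicting the outcome, the pooled figure is confounded, and the within-stratum comparison is the causal one.
Adjusting over the population distribution of shift: 0.423·(0.058−0.010) + 0.577·(0.414−0.294) = +0.090.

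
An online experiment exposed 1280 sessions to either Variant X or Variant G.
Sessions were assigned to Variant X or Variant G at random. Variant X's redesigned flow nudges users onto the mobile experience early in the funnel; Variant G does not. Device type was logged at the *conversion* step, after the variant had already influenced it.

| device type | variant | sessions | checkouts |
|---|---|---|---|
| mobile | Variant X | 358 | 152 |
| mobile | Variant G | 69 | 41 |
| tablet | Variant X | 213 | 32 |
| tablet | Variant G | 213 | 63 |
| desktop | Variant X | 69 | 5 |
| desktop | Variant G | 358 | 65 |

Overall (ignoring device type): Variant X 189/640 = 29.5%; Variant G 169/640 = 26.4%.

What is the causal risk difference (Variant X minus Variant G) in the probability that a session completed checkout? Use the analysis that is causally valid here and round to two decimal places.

+0.03

Device type lies on the pathway variant → device type → outcome, so adjusting for it blocks the indirect effect. For the total causal effect of variant, use the unadjusted pooled rates.
The causal difference is the pooled difference: 0.295 − 0.264 = +0.031.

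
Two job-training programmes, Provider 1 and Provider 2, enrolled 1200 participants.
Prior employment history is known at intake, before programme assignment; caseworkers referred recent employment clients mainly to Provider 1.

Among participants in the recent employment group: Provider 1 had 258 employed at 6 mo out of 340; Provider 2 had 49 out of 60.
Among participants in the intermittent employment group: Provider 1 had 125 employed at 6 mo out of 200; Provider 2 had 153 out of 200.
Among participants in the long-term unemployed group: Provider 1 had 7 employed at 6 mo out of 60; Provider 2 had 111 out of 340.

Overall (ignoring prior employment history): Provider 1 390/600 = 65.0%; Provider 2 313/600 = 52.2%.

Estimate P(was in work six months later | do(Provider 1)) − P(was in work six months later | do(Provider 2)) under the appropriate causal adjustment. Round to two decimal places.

Prior employment history differs across programmes for reasons unrelated to any effect of the programme itself, and it separately predicts the outcome — a classic confounder. We must compare within prior employment history levels.
Adjusting over the population distribution of prior employment history: 0.333·(0.759−0.817) + 0.333·(0.625−0.765) + 0.333·(0.117−0.326) = -0.136.

-0.14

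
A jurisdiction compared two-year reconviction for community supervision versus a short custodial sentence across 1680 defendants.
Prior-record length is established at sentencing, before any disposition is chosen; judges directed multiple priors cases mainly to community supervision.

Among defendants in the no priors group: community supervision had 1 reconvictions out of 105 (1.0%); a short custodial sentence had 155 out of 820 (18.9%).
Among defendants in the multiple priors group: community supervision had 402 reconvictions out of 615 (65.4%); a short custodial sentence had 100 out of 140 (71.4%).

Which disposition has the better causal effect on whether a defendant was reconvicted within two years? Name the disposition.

Here prior-record length is a common cause — it drives both which disposition a case falls under and the outcome. The crude comparison mixes populations; the stratum-specific rates are the causally relevant ones.
Within each level — no priors: 1.0% vs 18.9%; multiple priors: 65.4% vs 71.4% — community supervision is lower every time.

community supervision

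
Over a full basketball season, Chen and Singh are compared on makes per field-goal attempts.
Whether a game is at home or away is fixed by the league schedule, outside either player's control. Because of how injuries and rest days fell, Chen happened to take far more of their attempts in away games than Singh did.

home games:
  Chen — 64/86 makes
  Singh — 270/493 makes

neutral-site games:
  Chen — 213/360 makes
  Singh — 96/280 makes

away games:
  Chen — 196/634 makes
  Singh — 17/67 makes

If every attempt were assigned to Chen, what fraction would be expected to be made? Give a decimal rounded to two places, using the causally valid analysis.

Nothing the player does changes game venue; the imbalance is an allocation artefact. With game venue also predicting the outcome, the pooled figure is confounded, and the within-stratum comparison is the causal one.
Standardising Chen to the population game venue mix: 0.302·64/86 + 0.333·213/360 + 0.365·196/634 = 0.535.

0.53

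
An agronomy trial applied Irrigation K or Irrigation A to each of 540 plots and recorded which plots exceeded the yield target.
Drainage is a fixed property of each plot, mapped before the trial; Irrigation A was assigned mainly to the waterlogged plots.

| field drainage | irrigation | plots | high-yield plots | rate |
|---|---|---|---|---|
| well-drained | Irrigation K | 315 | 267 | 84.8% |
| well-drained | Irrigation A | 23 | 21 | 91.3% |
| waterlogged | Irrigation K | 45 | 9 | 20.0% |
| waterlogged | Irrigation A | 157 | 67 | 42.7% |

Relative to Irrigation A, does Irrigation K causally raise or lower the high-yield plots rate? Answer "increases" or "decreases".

Since field drainage is a pre-existing factor (not a product of the irrigation) and it affects the outcome on its own, it is a confounder. The stratified rates, not the pooled rate, identify the causal effect.
Within each level — well-drained: 84.8% vs 91.3%; waterlogged: 20.0% vs 42.7% — Irrigation A is higher every time.

decreases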